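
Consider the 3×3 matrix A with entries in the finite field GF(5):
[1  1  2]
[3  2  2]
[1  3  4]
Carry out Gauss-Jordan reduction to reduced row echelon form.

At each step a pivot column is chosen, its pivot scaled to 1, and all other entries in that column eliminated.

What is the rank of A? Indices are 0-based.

[1] R0 /= 1  ⇒  (1, 1, 2)
     R1 -= 3·R0  ⇒  (0, 4, 1)
     R2 -= 1·R0  ⇒  (0, 2, 2)
[2] R1 /= 4  ⇒  (0, 1, 4)
     R0 -= 1·R1  ⇒  (1, 0, 3)
     R2 -= 2·R1  ⇒  (0, 0, 4)
[3] R2 /= 4  ⇒  (0, 0, 1)
     R0 -= 3·R2  ⇒  (1, 0, 0)
     R1 -= 4·R2  ⇒  (0, 1, 0)

rank = 3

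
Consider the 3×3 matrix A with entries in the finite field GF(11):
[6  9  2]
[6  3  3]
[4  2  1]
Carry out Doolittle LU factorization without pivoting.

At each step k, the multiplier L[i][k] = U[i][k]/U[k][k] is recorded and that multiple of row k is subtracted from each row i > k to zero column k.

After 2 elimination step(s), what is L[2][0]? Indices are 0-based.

L[2][0] = 8

Step 1: pivot at (0,0) is 6.
  row1 ← row1 − (1)·row0  ⇒  L[1][0]=1, U row1=(0, 5, 1)
  row2 ← row2 − (8)·row0  ⇒  L[2][0]=8, U row2=(0, 7, 7)
Step 2: pivot at (1,1) is 5.
  row2 ← row2 − (8)·row1  ⇒  L[2][1]=8, U row2=(0, 0, 10)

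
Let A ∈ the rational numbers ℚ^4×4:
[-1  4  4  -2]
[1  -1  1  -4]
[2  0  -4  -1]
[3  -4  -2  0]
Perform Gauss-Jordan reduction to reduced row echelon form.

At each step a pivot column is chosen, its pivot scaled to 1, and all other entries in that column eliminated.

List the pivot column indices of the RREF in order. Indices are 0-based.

pivot columns: 0, 1, 2, 3

pivot(0,0)=-1: scale R0 → (1, -4, -4, 2)
  clear (1,0): R1 −= (1)R0 → (0, 3, 5, -6)
  clear (2,0): R2 −= (2)R0 → (0, 8, 4, -5)
  clear (3,0): R3 −= (3)R0 → (0, 8, 10, -6)
pivot(1,1)=3: scale R1 → (0, 1, 5/3, -2)
  clear (0,1): R0 −= (-4)R1 → (1, 0, 8/3, -6)
  clear (2,1): R2 −= (8)R1 → (0, 0, -28/3, 11)
  clear (3,1): R3 −= (8)R1 → (0, 0, -10/3, 10)
pivot(2,2)=-28/3: scale R2 → (0, 0, 1, -33/28)
  clear (0,2): R0 −= (8/3)R2 → (1, 0, 0, -20/7)
  clear (1,2): R1 −= (5/3)R2 → (0, 1, 0, -1/28)
  clear (3,2): R3 −= (-10/3)R2 → (0, 0, 0, 85/14)
pivot(3,3)=85/14: scale R3 → (0, 0, 0, 1)
  clear (0,3): R0 −= (-20/7)R3 → (1, 0, 0, 0)
  clear (1,3): R1 −= (-1/28)R3 → (0, 1, 0, 0)
  clear (2,3): R2 −= (-33/28)R3 → (0, 0, 1, 0)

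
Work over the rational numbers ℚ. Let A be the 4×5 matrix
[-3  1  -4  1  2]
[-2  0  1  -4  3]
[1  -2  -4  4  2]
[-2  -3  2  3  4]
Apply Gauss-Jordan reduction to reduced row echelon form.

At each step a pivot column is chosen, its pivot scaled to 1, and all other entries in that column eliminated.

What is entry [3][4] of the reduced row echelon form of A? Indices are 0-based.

step 1: normalize row 0 (÷-3) = (1, -1/3, 4/3, -1/3, -2/3)
  row 1: subtract -2×row0 = (0, -2/3, 11/3, -14/3, 5/3)
  row 2: subtract 1×row0 = (0, -5/3, -16/3, 13/3, 8/3)
  row 3: subtract -2×row0 = (0, -11/3, 14/3, 7/3, 8/3)
step 2: normalize row 1 (÷-2/3) = (0, 1, -11/2, 7, -5/2)
  row 0: subtract -1/3×row1 = (1, 0, -1/2, 2, -3/2)
  row 2: subtract -5/3×row1 = (0, 0, -29/2, 16, -3/2)
  row 3: subtract -11/3×row1 = (0, 0, -31/2, 28, -13/2)
step 3: normalize row 2 (÷-29/2) = (0, 0, 1, -32/29, 3/29)
  row 0: subtract -1/2×row2 = (1, 0, 0, 42/29, -42/29)
  row 1: subtract -11/2×row2 = (0, 1, 0, 27/29, -56/29)
  row 3: subtract -31/2×row2 = (0, 0, 0, 316/29, -142/29)
step 4: normalize row 3 (÷316/29) = (0, 0, 0, 1, -71/158)
  row 0: subtract 42/29×row3 = (1, 0, 0, 0, -63/79)
  row 1: subtract 27/29×row3 = (0, 1, 0, 0, -239/158)
  row 2: subtract -32/29×row3 = (0, 0, 1, 0, -31/79)

M[3][4] = -71/158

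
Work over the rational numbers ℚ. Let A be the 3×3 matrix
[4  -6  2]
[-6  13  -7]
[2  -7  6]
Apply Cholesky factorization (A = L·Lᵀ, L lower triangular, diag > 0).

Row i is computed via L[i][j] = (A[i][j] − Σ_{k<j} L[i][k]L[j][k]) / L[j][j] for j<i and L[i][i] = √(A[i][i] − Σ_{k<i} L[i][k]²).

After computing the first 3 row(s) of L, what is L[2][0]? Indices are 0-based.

Step 1: L[0][0] = √(4) = 2.
  L[1][0] = (-6) / L[0][0] = -3.
Step 2: L[1][1] = √(4) = 2.
  L[2][0] = (2) / L[0][0] = 1.
  L[2][1] = (-4) / L[1][1] = -2.
Step 3: L[2][2] = √(1) = 1.

L[2][0] = 1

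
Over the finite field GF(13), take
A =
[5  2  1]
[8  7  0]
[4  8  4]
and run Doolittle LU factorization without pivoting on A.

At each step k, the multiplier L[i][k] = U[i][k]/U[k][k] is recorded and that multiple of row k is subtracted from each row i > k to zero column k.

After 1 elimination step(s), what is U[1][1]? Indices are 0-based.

k=0: U[0][0]=5
  eliminate (1,0): mult=12, new row 1: (0, 9, 1); set L[1][0]=12
  eliminate (2,0): mult=6, new row 2: (0, 9, 11); set L[2][0]=6

U[1][1] = 9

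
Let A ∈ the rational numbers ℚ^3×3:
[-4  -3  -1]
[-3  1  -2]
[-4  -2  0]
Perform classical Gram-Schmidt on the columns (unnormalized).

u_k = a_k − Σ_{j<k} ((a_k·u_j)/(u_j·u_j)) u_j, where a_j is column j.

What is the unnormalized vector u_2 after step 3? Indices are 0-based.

u_2 = (-12/19, -24/95, 78/95)

Step 1: u_0 = a_0 = (-4, -3, -4).
Step 2: u_1 = a_1 − (17/41)·u_0 = (-55/41, 92/41, -14/41).
Step 3: u_2 = a_2 − (10/41)·u_0 − (-43/95)·u_1 = (-12/19, -24/95, 78/95).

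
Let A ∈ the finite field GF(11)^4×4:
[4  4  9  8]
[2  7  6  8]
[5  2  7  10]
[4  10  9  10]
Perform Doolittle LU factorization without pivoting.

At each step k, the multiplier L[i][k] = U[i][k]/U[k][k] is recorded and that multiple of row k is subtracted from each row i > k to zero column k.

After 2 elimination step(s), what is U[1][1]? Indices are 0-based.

[col 0] pivot 4
  R1 -= 6*R0 → (0, 5, 7, 4)  (L[1][0] := 6)
  R2 -= 4*R0 → (0, 8, 4, 0)  (L[2][0] := 4)
  R3 -= 1*R0 → (0, 6, 0, 2)  (L[3][0] := 1)
[col 1] pivot 5
  R2 -= 6*R1 → (0, 0, 6, 9)  (L[2][1] := 6)
  R3 -= 10*R1 → (0, 0, 7, 6)  (L[3][1] := 10)

U[1][1] = 5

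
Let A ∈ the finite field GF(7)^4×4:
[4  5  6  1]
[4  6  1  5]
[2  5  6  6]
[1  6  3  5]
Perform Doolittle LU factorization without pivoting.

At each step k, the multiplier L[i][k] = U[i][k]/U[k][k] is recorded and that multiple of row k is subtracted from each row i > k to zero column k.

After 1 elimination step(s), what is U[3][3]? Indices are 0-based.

U[3][3] = 3

Step 1: pivot at (0,0) is 4.
  row1 ← row1 − (1)·row0  ⇒  L[1][0]=1, U row1=(0, 1, 2, 4)
  row2 ← row2 − (4)·row0  ⇒  L[2][0]=4, U row2=(0, 6, 3, 2)
  row3 ← row3 − (2)·row0  ⇒  L[3][0]=2, U row3=(0, 3, 5, 3)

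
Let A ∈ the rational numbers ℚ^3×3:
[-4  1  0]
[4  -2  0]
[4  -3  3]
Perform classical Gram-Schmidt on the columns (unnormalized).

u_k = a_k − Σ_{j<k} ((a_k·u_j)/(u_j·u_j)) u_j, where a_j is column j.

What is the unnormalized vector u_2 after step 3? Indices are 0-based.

u_2 = (-1/2, -1, 1/2)

Step 1: u_0 = a_0 = (-4, 4, 4).
Step 2: u_1 = a_1 − (-1/2)·u_0 = (-1, 0, -1).
Step 3: u_2 = a_2 − (1/4)·u_0 − (-3/2)·u_1 = (-1/2, -1, 1/2).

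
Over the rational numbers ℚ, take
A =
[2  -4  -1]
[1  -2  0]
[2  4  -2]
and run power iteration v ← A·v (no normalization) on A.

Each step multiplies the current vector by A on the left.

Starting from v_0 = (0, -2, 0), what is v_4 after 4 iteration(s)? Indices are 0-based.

v_4 = (-16, -48, 128)

v_0 = (0, -2, 0).
v_1 = A·v_0 = (8, 4, -8).
v_2 = A·v_1 = (8, 0, 48).
v_3 = A·v_2 = (-32, 8, -80).
v_4 = A·v_3 = (-16, -48, 128).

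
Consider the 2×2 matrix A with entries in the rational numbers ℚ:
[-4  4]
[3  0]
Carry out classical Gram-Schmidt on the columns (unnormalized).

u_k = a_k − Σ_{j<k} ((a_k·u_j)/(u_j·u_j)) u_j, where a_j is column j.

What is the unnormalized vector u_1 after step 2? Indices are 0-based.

Step 1: u_0 = a_0 = (-4, 3).
Step 2: u_1 = a_1 − (-16/25)·u_0 = (36/25, 48/25).

u_1 = (36/25, 48/25)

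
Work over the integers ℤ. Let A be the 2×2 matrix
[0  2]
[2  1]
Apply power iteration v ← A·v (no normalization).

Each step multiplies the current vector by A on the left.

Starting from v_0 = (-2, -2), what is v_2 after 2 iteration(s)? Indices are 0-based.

v_0 = (-2, -2).
v_1 = A·v_0 = (-4, -6).
v_2 = A·v_1 = (-12, -14).

v_2 = (-12, -14)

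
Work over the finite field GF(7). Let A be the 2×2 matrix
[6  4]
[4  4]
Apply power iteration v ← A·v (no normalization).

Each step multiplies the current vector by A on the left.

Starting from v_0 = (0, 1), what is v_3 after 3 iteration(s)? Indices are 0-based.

v_3 = (4, 1)

v_0 = (0, 1).
v_1 = A·v_0 = (4, 4).
v_2 = A·v_1 = (5, 4).
v_3 = A·v_2 = (4, 1).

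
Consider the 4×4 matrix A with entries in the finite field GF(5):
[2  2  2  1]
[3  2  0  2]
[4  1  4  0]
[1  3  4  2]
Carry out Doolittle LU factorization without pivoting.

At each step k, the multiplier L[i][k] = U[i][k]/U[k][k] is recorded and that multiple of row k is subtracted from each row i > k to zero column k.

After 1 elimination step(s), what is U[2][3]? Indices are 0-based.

U[2][3] = 3

Step 1: pivot at (0,0) is 2.
  row1 ← row1 − (4)·row0  ⇒  L[1][0]=4, U row1=(0, 4, 2, 3)
  row2 ← row2 − (2)·row0  ⇒  L[2][0]=2, U row2=(0, 2, 0, 3)
  row3 ← row3 − (3)·row0  ⇒  L[3][0]=3, U row3=(0, 2, 3, 4)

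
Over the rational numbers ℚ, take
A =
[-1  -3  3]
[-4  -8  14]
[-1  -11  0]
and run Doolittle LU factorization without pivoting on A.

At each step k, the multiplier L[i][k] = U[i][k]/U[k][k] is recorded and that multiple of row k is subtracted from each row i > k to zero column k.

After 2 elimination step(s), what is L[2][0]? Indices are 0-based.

L[2][0] = 1

[col 0] pivot -1
  R1 -= 4*R0 → (0, 4, 2)  (L[1][0] := 4)
  R2 -= 1*R0 → (0, -8, -3)  (L[2][0] := 1)
[col 1] pivot 4
  R2 -= -2*R1 → (0, 0, 1)  (L[2][1] := -2)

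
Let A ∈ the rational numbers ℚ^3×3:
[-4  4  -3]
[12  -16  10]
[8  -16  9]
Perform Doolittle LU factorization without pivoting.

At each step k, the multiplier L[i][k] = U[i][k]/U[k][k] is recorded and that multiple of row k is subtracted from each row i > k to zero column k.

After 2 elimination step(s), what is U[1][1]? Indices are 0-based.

Step 1: pivot at (0,0) is -4.
  row1 ← row1 − (-3)·row0  ⇒  L[1][0]=-3, U row1=(0, -4, 1)
  row2 ← row2 − (-2)·row0  ⇒  L[2][0]=-2, U row2=(0, -8, 3)
Step 2: pivot at (1,1) is -4.
  row2 ← row2 − (2)·row1  ⇒  L[2][1]=2, U row2=(0, 0, 1)

U[1][1] = -4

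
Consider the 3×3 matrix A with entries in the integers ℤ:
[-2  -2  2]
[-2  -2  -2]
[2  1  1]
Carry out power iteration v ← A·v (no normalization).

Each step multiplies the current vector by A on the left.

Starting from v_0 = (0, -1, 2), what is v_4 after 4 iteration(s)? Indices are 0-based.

v_0 = (0, -1, 2).
v_1 = A·v_0 = (6, -2, 1).
v_2 = A·v_1 = (-6, -10, 11).
v_3 = A·v_2 = (54, 10, -11).
v_4 = A·v_3 = (-150, -106, 107).

v_4 = (-150, -106, 107)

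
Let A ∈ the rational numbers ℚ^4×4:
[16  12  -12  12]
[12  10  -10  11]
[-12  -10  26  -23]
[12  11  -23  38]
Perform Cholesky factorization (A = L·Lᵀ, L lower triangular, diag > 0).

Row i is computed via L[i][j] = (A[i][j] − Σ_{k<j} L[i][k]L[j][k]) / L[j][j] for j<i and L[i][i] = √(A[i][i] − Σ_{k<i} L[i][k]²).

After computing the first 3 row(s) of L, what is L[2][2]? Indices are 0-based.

Step 1: L[0][0] = √(16) = 4.
  L[1][0] = (12) / L[0][0] = 3.
Step 2: L[1][1] = √(1) = 1.
  L[2][0] = (-12) / L[0][0] = -3.
  L[2][1] = (-1) / L[1][1] = -1.
Step 3: L[2][2] = √(16) = 4.

L[2][2] = 4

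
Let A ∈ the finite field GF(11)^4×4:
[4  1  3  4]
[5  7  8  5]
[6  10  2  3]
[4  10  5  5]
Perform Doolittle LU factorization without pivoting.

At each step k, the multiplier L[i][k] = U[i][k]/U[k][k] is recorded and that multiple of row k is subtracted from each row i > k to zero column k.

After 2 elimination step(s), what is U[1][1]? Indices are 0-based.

[col 0] pivot 4
  R1 -= 4*R0 → (0, 3, 7, 0)  (L[1][0] := 4)
  R2 -= 7*R0 → (0, 3, 3, 8)  (L[2][0] := 7)
  R3 -= 1*R0 → (0, 9, 2, 1)  (L[3][0] := 1)
[col 1] pivot 3
  R2 -= 1*R1 → (0, 0, 7, 8)  (L[2][1] := 1)
  R3 -= 3*R1 → (0, 0, 3, 1)  (L[3][1] := 3)

U[1][1] = 3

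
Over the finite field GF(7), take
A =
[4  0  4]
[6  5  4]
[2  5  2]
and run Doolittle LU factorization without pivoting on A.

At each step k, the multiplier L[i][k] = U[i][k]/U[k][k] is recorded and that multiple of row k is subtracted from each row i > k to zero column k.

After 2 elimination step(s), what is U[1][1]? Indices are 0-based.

U[1][1] = 5

k=0: U[0][0]=4
  eliminate (1,0): mult=5, new row 1: (0, 5, 5); set L[1][0]=5
  eliminate (2,0): mult=4, new row 2: (0, 5, 0); set L[2][0]=4
k=1: U[1][1]=5
  eliminate (2,1): mult=1, new row 2: (0, 0, 2); set L[2][1]=1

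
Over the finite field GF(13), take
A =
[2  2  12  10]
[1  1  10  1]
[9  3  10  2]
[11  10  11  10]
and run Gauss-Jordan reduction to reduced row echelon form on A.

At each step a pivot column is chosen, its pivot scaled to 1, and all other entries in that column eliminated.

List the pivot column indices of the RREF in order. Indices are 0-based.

pivot(0,0)=2: scale R0 → (1, 1, 6, 5)
  clear (1,0): R1 −= (1)R0 → (0, 0, 4, 9)
  clear (2,0): R2 −= (9)R0 → (0, 7, 8, 9)
  clear (3,0): R3 −= (11)R0 → (0, 12, 10, 7)
pivot(1,1): swap R1↔R2
pivot(1,1)=7: scale R1 → (0, 1, 3, 5)
  clear (0,1): R0 −= (1)R1 → (1, 0, 3, 0)
  clear (3,1): R3 −= (12)R1 → (0, 0, 0, 12)
pivot(2,2)=4: scale R2 → (0, 0, 1, 12)
  clear (0,2): R0 −= (3)R2 → (1, 0, 0, 3)
  clear (1,2): R1 −= (3)R2 → (0, 1, 0, 8)
pivot(3,3)=12: scale R3 → (0, 0, 0, 1)
  clear (0,3): R0 −= (3)R3 → (1, 0, 0, 0)
  clear (1,3): R1 −= (8)R3 → (0, 1, 0, 0)
  clear (2,3): R2 −= (12)R3 → (0, 0, 1, 0)

pivot columns: 0, 1, 2, 3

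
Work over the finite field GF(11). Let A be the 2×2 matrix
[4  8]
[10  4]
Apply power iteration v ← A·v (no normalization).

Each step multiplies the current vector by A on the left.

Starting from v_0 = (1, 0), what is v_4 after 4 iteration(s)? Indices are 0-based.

v_4 = (3, 4)

v_0 = (1, 0).
v_1 = A·v_0 = (4, 10).
v_2 = A·v_1 = (8, 3).
v_3 = A·v_2 = (1, 4).
v_4 = A·v_3 = (3, 4).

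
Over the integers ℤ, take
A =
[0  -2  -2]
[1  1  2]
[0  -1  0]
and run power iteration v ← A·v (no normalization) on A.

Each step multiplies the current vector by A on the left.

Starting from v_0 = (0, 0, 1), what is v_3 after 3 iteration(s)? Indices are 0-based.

v_0 = (0, 0, 1).
v_1 = A·v_0 = (-2, 2, 0).
v_2 = A·v_1 = (-4, 0, -2).
v_3 = A·v_2 = (4, -8, 0).

v_3 = (4, -8, 0)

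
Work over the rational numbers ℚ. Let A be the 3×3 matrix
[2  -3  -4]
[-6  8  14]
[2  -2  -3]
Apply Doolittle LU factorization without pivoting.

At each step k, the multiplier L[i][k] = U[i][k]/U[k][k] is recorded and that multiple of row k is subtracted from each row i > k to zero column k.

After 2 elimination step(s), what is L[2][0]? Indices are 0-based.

L[2][0] = 1

Step 1: pivot at (0,0) is 2.
  row1 ← row1 − (-3)·row0  ⇒  L[1][0]=-3, U row1=(0, -1, 2)
  row2 ← row2 − (1)·row0  ⇒  L[2][0]=1, U row2=(0, 1, 1)
Step 2: pivot at (1,1) is -1.
  row2 ← row2 − (-1)·row1  ⇒  L[2][1]=-1, U row2=(0, 0, 3)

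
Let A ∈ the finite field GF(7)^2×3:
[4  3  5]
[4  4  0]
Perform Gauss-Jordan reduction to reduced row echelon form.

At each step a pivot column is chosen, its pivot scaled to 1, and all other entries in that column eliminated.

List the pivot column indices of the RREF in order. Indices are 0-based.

pivot columns: 0, 1

step 1: normalize row 0 (÷4) = (1, 6, 3)
  row 1: subtract 4×row0 = (0, 1, 2)
step 2: normalize row 1 (÷1) = (0, 1, 2)
  row 0: subtract 6×row1 = (1, 0, 5)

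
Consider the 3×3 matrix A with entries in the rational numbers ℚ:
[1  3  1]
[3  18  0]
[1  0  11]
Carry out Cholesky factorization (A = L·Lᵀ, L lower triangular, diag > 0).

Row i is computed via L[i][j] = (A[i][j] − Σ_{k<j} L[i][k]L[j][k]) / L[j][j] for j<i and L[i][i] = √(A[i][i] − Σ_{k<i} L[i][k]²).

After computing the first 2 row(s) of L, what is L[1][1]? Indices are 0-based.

Step 1: L[0][0] = √(1) = 1.
  L[1][0] = (3) / L[0][0] = 3.
Step 2: L[1][1] = √(9) = 3.

L[1][1] = 3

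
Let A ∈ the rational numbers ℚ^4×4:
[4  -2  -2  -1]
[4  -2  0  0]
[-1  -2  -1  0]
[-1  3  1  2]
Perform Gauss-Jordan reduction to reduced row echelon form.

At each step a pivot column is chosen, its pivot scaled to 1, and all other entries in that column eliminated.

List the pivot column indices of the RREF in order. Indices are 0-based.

pivot columns: 0, 1, 2, 3

[1] R0 /= 4  ⇒  (1, -1/2, -1/2, -1/4)
     R1 -= 4·R0  ⇒  (0, 0, 2, 1)
     R2 -= -1·R0  ⇒  (0, -5/2, -3/2, -1/4)
     R3 -= -1·R0  ⇒  (0, 5/2, 1/2, 7/4)
[2] R1 <-> R2
[2] R1 /= -5/2  ⇒  (0, 1, 3/5, 1/10)
     R0 -= -1/2·R1  ⇒  (1, 0, -1/5, -1/5)
     R3 -= 5/2·R1  ⇒  (0, 0, -1, 3/2)
[3] R2 /= 2  ⇒  (0, 0, 1, 1/2)
     R0 -= -1/5·R2  ⇒  (1, 0, 0, -1/10)
     R1 -= 3/5·R2  ⇒  (0, 1, 0, -1/5)
     R3 -= -1·R2  ⇒  (0, 0, 0, 2)
[4] R3 /= 2  ⇒  (0, 0, 0, 1)
     R0 -= -1/10·R3  ⇒  (1, 0, 0, 0)
     R1 -= -1/5·R3  ⇒  (0, 1, 0, 0)
     R2 -= 1/2·R3  ⇒  (0, 0, 1, 0)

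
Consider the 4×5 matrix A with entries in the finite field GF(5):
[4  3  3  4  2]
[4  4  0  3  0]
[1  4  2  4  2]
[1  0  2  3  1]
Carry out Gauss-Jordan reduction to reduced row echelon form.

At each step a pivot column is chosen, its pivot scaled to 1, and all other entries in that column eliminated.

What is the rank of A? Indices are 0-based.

pivot(0,0)=4: scale R0 → (1, 2, 2, 1, 3)
  clear (1,0): R1 −= (4)R0 → (0, 1, 2, 4, 3)
  clear (2,0): R2 −= (1)R0 → (0, 2, 0, 3, 4)
  clear (3,0): R3 −= (1)R0 → (0, 3, 0, 2, 3)
pivot(1,1)=1: scale R1 → (0, 1, 2, 4, 3)
  clear (0,1): R0 −= (2)R1 → (1, 0, 3, 3, 2)
  clear (2,1): R2 −= (2)R1 → (0, 0, 1, 0, 3)
  clear (3,1): R3 −= (3)R1 → (0, 0, 4, 0, 4)
pivot(2,2)=1: scale R2 → (0, 0, 1, 0, 3)
  clear (0,2): R0 −= (3)R2 → (1, 0, 0, 3, 3)
  clear (1,2): R1 −= (2)R2 → (0, 1, 0, 4, 2)
  clear (3,2): R3 −= (4)R2 → (0, 0, 0, 0, 2)
col 3: no nonzero at/below row 3; advance.
pivot(3,4)=2: scale R3 → (0, 0, 0, 0, 1)
  clear (0,4): R0 −= (3)R3 → (1, 0, 0, 3, 0)
  clear (1,4): R1 −= (2)R3 → (0, 1, 0, 4, 0)
  clear (2,4): R2 −= (3)R3 → (0, 0, 1, 0, 0)

rank = 4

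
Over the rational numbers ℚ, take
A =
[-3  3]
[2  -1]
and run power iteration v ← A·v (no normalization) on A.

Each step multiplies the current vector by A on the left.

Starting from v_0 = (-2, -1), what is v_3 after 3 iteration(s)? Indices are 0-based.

v_0 = (-2, -1).
v_1 = A·v_0 = (3, -3).
v_2 = A·v_1 = (-18, 9).
v_3 = A·v_2 = (81, -45).

v_3 = (81, -45)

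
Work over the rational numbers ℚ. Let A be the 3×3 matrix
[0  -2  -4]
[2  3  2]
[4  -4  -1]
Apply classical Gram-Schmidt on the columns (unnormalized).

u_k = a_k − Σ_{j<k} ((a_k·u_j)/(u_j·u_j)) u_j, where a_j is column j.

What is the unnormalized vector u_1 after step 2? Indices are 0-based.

Step 1: u_0 = a_0 = (0, 2, 4).
Step 2: u_1 = a_1 − (-1/2)·u_0 = (-2, 4, -2).

u_1 = (-2, 4, -2)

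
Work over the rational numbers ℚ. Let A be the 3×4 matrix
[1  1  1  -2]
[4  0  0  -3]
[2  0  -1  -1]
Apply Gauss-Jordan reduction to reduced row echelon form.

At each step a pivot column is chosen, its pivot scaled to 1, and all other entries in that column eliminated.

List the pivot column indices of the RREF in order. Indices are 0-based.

[1] R0 /= 1  ⇒  (1, 1, 1, -2)
     R1 -= 4·R0  ⇒  (0, -4, -4, 5)
     R2 -= 2·R0  ⇒  (0, -2, -3, 3)
[2] R1 /= -4  ⇒  (0, 1, 1, -5/4)
     R0 -= 1·R1  ⇒  (1, 0, 0, -3/4)
     R2 -= -2·R1  ⇒  (0, 0, -1, 1/2)
[3] R2 /= -1  ⇒  (0, 0, 1, -1/2)
     R1 -= 1·R2  ⇒  (0, 1, 0, -3/4)

pivot columns: 0, 1, 2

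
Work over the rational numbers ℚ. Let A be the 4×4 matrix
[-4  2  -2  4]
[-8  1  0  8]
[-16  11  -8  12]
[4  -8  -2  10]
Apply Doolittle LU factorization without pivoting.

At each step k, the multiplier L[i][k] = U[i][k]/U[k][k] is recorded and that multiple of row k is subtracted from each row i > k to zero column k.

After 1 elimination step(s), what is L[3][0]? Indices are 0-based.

k=0: U[0][0]=-4
  eliminate (1,0): mult=2, new row 1: (0, -3, 4, 0); set L[1][0]=2
  eliminate (2,0): mult=4, new row 2: (0, 3, 0, -4); set L[2][0]=4
  eliminate (3,0): mult=-1, new row 3: (0, -6, -4, 14); set L[3][0]=-1

L[3][0] = -1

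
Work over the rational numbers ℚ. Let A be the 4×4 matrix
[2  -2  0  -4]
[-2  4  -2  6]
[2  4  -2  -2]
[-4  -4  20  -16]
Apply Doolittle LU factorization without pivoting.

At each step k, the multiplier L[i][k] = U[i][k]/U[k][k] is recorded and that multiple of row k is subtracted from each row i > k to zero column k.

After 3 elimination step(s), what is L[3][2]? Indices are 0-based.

k=0: U[0][0]=2
  eliminate (1,0): mult=-1, new row 1: (0, 2, -2, 2); set L[1][0]=-1
  eliminate (2,0): mult=1, new row 2: (0, 6, -2, 2); set L[2][0]=1
  eliminate (3,0): mult=-2, new row 3: (0, -8, 20, -24); set L[3][0]=-2
k=1: U[1][1]=2
  eliminate (2,1): mult=3, new row 2: (0, 0, 4, -4); set L[2][1]=3
  eliminate (3,1): mult=-4, new row 3: (0, 0, 12, -16); set L[3][1]=-4
k=2: U[2][2]=4
  eliminate (3,2): mult=3, new row 3: (0, 0, 0, -4); set L[3][2]=3

L[3][2] = 3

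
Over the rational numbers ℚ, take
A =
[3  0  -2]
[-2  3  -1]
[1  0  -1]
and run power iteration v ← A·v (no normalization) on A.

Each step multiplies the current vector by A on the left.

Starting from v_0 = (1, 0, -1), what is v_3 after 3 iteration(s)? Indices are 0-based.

v_3 = (27, -70, 8)

v_0 = (1, 0, -1).
v_1 = A·v_0 = (5, -1, 2).
v_2 = A·v_1 = (11, -15, 3).
v_3 = A·v_2 = (27, -70, 8).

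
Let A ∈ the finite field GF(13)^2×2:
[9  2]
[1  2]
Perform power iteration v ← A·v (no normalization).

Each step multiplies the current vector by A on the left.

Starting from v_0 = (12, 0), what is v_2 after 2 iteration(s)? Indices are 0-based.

v_0 = (12, 0).
v_1 = A·v_0 = (4, 12).
v_2 = A·v_1 = (8, 2).

v_2 = (8, 2)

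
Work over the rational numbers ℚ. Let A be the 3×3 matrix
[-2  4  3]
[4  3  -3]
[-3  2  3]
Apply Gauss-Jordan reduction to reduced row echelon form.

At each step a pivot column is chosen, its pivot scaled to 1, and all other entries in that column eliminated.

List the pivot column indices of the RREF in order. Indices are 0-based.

pivot columns: 0, 1, 2

step 1: normalize row 0 (÷-2) = (1, -2, -3/2)
  row 1: subtract 4×row0 = (0, 11, 3)
  row 2: subtract -3×row0 = (0, -4, -3/2)
step 2: normalize row 1 (÷11) = (0, 1, 3/11)
  row 0: subtract -2×row1 = (1, 0, -21/22)
  row 2: subtract -4×row1 = (0, 0, -9/22)
step 3: normalize row 2 (÷-9/22) = (0, 0, 1)
  row 0: subtract -21/22×row2 = (1, 0, 0)
  row 1: subtract 3/11×row2 = (0, 1, 0)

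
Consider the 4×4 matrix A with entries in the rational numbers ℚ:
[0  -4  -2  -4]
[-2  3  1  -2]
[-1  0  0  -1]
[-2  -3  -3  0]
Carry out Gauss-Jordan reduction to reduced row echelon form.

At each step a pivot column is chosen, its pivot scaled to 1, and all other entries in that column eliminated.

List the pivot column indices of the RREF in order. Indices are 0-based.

pivot columns: 0, 1, 2, 3

step 1: exchange rows 0,1
step 1: normalize row 0 (÷-2) = (1, -3/2, -1/2, 1)
  row 2: subtract -1×row0 = (0, -3/2, -1/2, 0)
  row 3: subtract -2×row0 = (0, -6, -4, 2)
step 2: normalize row 1 (÷-4) = (0, 1, 1/2, 1)
  row 0: subtract -3/2×row1 = (1, 0, 1/4, 5/2)
  row 2: subtract -3/2×row1 = (0, 0, 1/4, 3/2)
  row 3: subtract -6×row1 = (0, 0, -1, 8)
step 3: normalize row 2 (÷1/4) = (0, 0, 1, 6)
  row 0: subtract 1/4×row2 = (1, 0, 0, 1)
  row 1: subtract 1/2×row2 = (0, 1, 0, -2)
  row 3: subtract -1×row2 = (0, 0, 0, 14)
step 4: normalize row 3 (÷14) = (0, 0, 0, 1)
  row 0: subtract 1×row3 = (1, 0, 0, 0)
  row 1: subtract -2×row3 = (0, 1, 0, 0)
  row 2: subtract 6×row3 = (0, 0, 1, 0)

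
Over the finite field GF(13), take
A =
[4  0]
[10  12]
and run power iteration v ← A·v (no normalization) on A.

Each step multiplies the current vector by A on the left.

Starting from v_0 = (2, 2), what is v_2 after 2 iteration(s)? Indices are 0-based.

v_2 = (6, 10)

v_0 = (2, 2).
v_1 = A·v_0 = (8, 5).
v_2 = A·v_1 = (6, 10).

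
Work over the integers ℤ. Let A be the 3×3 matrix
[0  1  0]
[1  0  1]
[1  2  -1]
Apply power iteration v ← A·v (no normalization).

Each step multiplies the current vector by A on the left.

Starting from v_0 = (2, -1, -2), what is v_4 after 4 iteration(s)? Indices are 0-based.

v_0 = (2, -1, -2).
v_1 = A·v_0 = (-1, 0, 2).
v_2 = A·v_1 = (0, 1, -3).
v_3 = A·v_2 = (1, -3, 5).
v_4 = A·v_3 = (-3, 6, -10).

v_4 = (-3, 6, -10)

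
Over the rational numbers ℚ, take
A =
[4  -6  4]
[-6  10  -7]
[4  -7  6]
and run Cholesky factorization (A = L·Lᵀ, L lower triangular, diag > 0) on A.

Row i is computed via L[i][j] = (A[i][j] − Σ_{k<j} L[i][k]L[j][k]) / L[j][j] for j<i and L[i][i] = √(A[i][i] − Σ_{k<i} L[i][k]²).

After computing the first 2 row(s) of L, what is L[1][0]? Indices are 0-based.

Step 1: L[0][0] = √(4) = 2.
  L[1][0] = (-6) / L[0][0] = -3.
Step 2: L[1][1] = √(1) = 1.

L[1][0] = -3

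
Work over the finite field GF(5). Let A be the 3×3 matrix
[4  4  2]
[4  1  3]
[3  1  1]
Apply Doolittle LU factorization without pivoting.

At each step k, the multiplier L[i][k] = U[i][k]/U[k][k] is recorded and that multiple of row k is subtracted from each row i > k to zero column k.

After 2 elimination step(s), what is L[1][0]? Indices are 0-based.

L[1][0] = 1

Step 1: pivot at (0,0) is 4.
  row1 ← row1 − (1)·row0  ⇒  L[1][0]=1, U row1=(0, 2, 1)
  row2 ← row2 − (2)·row0  ⇒  L[2][0]=2, U row2=(0, 3, 2)
Step 2: pivot at (1,1) is 2.
  row2 ← row2 − (4)·row1  ⇒  L[2][1]=4, U row2=(0, 0, 3)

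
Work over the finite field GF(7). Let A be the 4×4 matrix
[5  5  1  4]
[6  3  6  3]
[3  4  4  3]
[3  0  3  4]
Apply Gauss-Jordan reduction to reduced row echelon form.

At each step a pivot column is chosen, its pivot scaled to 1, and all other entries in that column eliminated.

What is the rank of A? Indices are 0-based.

rank = 4

pivot(0,0)=5: scale R0 → (1, 1, 3, 5)
  clear (1,0): R1 −= (6)R0 → (0, 4, 2, 1)
  clear (2,0): R2 −= (3)R0 → (0, 1, 2, 2)
  clear (3,0): R3 −= (3)R0 → (0, 4, 1, 3)
pivot(1,1)=4: scale R1 → (0, 1, 4, 2)
  clear (0,1): R0 −= (1)R1 → (1, 0, 6, 3)
  clear (2,1): R2 −= (1)R1 → (0, 0, 5, 0)
  clear (3,1): R3 −= (4)R1 → (0, 0, 6, 2)
pivot(2,2)=5: scale R2 → (0, 0, 1, 0)
  clear (0,2): R0 −= (6)R2 → (1, 0, 0, 3)
  clear (1,2): R1 −= (4)R2 → (0, 1, 0, 2)
  clear (3,2): R3 −= (6)R2 → (0, 0, 0, 2)
pivot(3,3)=2: scale R3 → (0, 0, 0, 1)
  clear (0,3): R0 −= (3)R3 → (1, 0, 0, 0)
  clear (1,3): R1 −= (2)R3 → (0, 1, 0, 0)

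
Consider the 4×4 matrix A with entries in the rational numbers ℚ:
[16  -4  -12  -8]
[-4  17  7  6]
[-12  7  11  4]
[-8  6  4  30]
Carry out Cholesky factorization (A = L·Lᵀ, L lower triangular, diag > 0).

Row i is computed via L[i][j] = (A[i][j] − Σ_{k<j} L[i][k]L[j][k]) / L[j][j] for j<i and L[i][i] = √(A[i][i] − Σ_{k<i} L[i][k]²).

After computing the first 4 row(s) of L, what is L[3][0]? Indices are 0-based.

L[3][0] = -2

Step 1: L[0][0] = √(16) = 4.
  L[1][0] = (-4) / L[0][0] = -1.
Step 2: L[1][1] = √(16) = 4.
  L[2][0] = (-12) / L[0][0] = -3.
  L[2][1] = (4) / L[1][1] = 1.
Step 3: L[2][2] = √(1) = 1.
  L[3][0] = (-8) / L[0][0] = -2.
  L[3][1] = (4) / L[1][1] = 1.
  L[3][2] = (-3) / L[2][2] = -3.
Step 4: L[3][3] = √(16) = 4.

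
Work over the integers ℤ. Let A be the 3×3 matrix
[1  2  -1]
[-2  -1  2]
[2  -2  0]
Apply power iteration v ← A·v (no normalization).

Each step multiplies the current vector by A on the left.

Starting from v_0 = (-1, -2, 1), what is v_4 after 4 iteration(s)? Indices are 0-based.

v_0 = (-1, -2, 1).
v_1 = A·v_0 = (-6, 6, 2).
v_2 = A·v_1 = (4, 10, -24).
v_3 = A·v_2 = (48, -66, -12).
v_4 = A·v_3 = (-72, -54, 228).

v_4 = (-72, -54, 228)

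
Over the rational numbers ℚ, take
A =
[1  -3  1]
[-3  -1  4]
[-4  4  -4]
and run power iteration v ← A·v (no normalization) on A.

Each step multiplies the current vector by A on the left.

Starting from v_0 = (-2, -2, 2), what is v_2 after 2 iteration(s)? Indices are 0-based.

v_0 = (-2, -2, 2).
v_1 = A·v_0 = (6, 16, -8).
v_2 = A·v_1 = (-50, -66, 72).

v_2 = (-50, -66, 72)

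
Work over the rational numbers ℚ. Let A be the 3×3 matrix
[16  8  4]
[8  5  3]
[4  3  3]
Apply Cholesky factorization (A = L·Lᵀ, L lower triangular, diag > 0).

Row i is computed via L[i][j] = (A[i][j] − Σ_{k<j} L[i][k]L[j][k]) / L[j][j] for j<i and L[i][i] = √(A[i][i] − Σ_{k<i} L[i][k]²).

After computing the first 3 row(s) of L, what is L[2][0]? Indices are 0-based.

L[2][0] = 1

Step 1: L[0][0] = √(16) = 4.
  L[1][0] = (8) / L[0][0] = 2.
Step 2: L[1][1] = √(1) = 1.
  L[2][0] = (4) / L[0][0] = 1.
  L[2][1] = (1) / L[1][1] = 1.
Step 3: L[2][2] = √(1) = 1.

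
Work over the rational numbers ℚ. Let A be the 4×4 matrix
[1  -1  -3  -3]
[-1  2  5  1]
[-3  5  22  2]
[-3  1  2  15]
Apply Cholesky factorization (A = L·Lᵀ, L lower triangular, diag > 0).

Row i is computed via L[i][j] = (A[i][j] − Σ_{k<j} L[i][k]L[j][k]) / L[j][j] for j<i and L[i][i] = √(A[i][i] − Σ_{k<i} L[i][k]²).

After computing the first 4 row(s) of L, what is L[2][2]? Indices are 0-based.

Step 1: L[0][0] = √(1) = 1.
  L[1][0] = (-1) / L[0][0] = -1.
Step 2: L[1][1] = √(1) = 1.
  L[2][0] = (-3) / L[0][0] = -3.
  L[2][1] = (2) / L[1][1] = 2.
Step 3: L[2][2] = √(9) = 3.
  L[3][0] = (-3) / L[0][0] = -3.
  L[3][1] = (-2) / L[1][1] = -2.
  L[3][2] = (-3) / L[2][2] = -1.
Step 4: L[3][3] = √(1) = 1.

L[2][2] = 3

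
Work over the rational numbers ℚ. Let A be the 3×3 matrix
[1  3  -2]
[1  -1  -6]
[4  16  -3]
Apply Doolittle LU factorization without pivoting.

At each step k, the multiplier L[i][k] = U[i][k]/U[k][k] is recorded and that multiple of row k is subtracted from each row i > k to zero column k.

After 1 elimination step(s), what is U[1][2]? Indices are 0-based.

[col 0] pivot 1
  R1 -= 1*R0 → (0, -4, -4)  (L[1][0] := 1)
  R2 -= 4*R0 → (0, 4, 5)  (L[2][0] := 4)

U[1][2] = -4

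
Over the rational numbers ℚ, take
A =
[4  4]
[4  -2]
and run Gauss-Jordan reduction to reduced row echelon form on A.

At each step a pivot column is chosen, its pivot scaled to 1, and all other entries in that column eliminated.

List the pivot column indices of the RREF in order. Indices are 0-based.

[1] R0 /= 4  ⇒  (1, 1)
     R1 -= 4·R0  ⇒  (0, -6)
[2] R1 /= -6  ⇒  (0, 1)
     R0 -= 1·R1  ⇒  (1, 0)

pivot columns: 0, 1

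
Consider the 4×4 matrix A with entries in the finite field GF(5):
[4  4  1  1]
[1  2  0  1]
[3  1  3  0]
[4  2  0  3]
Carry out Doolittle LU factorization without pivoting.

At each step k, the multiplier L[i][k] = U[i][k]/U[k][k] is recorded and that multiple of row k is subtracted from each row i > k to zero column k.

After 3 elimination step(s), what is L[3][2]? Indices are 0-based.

L[3][2] = 2

Step 1: pivot at (0,0) is 4.
  row1 ← row1 − (4)·row0  ⇒  L[1][0]=4, U row1=(0, 1, 1, 2)
  row2 ← row2 − (2)·row0  ⇒  L[2][0]=2, U row2=(0, 3, 1, 3)
  row3 ← row3 − (1)·row0  ⇒  L[3][0]=1, U row3=(0, 3, 4, 2)
Step 2: pivot at (1,1) is 1.
  row2 ← row2 − (3)·row1  ⇒  L[2][1]=3, U row2=(0, 0, 3, 2)
  row3 ← row3 − (3)·row1  ⇒  L[3][1]=3, U row3=(0, 0, 1, 1)
Step 3: pivot at (2,2) is 3.
  row3 ← row3 − (2)·row2  ⇒  L[3][2]=2, U row3=(0, 0, 0, 2)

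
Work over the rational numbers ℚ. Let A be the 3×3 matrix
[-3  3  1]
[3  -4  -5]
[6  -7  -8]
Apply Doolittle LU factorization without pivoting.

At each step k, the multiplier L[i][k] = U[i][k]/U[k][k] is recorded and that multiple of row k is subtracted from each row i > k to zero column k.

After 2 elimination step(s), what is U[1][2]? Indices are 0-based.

U[1][2] = -4

k=0: U[0][0]=-3
  eliminate (1,0): mult=-1, new row 1: (0, -1, -4); set L[1][0]=-1
  eliminate (2,0): mult=-2, new row 2: (0, -1, -6); set L[2][0]=-2
k=1: U[1][1]=-1
  eliminate (2,1): mult=1, new row 2: (0, 0, -2); set L[2][1]=1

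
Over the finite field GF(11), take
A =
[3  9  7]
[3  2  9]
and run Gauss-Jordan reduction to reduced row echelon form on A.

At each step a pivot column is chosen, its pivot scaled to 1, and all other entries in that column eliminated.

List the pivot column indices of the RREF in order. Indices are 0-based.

step 1: normalize row 0 (÷3) = (1, 3, 6)
  row 1: subtract 3×row0 = (0, 4, 2)
step 2: normalize row 1 (÷4) = (0, 1, 6)
  row 0: subtract 3×row1 = (1, 0, 10)

pivot columns: 0, 1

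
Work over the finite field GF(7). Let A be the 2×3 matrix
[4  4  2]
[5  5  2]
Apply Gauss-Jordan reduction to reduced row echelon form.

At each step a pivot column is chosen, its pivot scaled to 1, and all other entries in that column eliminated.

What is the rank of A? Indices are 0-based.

rank = 2

step 1: normalize row 0 (÷4) = (1, 1, 4)
  row 1: subtract 5×row0 = (0, 0, 3)
skip col 1 (zero from row 1)
step 2: normalize row 1 (÷3) = (0, 0, 1)
  row 0: subtract 4×row1 = (1, 1, 0)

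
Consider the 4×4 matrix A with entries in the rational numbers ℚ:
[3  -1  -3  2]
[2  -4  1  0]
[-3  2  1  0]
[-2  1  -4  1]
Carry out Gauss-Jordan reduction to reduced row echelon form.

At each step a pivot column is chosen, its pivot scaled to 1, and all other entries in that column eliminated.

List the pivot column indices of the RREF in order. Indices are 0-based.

pivot columns: 0, 1, 2, 3

pivot(0,0)=3: scale R0 → (1, -1/3, -1, 2/3)
  clear (1,0): R1 −= (2)R0 → (0, -10/3, 3, -4/3)
  clear (2,0): R2 −= (-3)R0 → (0, 1, -2, 2)
  clear (3,0): R3 −= (-2)R0 → (0, 1/3, -6, 7/3)
pivot(1,1)=-10/3: scale R1 → (0, 1, -9/10, 2/5)
  clear (0,1): R0 −= (-1/3)R1 → (1, 0, -13/10, 4/5)
  clear (2,1): R2 −= (1)R1 → (0, 0, -11/10, 8/5)
  clear (3,1): R3 −= (1/3)R1 → (0, 0, -57/10, 11/5)
pivot(2,2)=-11/10: scale R2 → (0, 0, 1, -16/11)
  clear (0,2): R0 −= (-13/10)R2 → (1, 0, 0, -12/11)
  clear (1,2): R1 −= (-9/10)R2 → (0, 1, 0, -10/11)
  clear (3,2): R3 −= (-57/10)R2 → (0, 0, 0, -67/11)
pivot(3,3)=-67/11: scale R3 → (0, 0, 0, 1)
  clear (0,3): R0 −= (-12/11)R3 → (1, 0, 0, 0)
  clear (1,3): R1 −= (-10/11)R3 → (0, 1, 0, 0)
  clear (2,3): R2 −= (-16/11)R3 → (0, 0, 1, 0)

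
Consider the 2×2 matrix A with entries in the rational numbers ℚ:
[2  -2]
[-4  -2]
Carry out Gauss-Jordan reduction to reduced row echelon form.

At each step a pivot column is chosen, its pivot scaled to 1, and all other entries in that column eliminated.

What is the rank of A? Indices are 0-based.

rank = 2

step 1: normalize row 0 (÷2) = (1, -1)
  row 1: subtract -4×row0 = (0, -6)
step 2: normalize row 1 (÷-6) = (0, 1)
  row 0: subtract -1×row1 = (1, 0)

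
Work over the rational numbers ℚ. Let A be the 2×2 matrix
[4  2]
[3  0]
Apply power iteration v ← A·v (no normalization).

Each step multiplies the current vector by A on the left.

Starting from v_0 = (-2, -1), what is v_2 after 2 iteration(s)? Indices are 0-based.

v_2 = (-52, -30)

v_0 = (-2, -1).
v_1 = A·v_0 = (-10, -6).
v_2 = A·v_1 = (-52, -30).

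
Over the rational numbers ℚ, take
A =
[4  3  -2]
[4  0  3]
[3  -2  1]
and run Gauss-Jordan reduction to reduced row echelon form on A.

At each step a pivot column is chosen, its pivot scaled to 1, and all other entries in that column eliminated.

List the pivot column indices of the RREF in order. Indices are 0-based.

pivot columns: 0, 1, 2

[1] R0 /= 4  ⇒  (1, 3/4, -1/2)
     R1 -= 4·R0  ⇒  (0, -3, 5)
     R2 -= 3·R0  ⇒  (0, -17/4, 5/2)
[2] R1 /= -3  ⇒  (0, 1, -5/3)
     R0 -= 3/4·R1  ⇒  (1, 0, 3/4)
     R2 -= -17/4·R1  ⇒  (0, 0, -55/12)
[3] R2 /= -55/12  ⇒  (0, 0, 1)
     R0 -= 3/4·R2  ⇒  (1, 0, 0)
     R1 -= -5/3·R2  ⇒  (0, 1, 0)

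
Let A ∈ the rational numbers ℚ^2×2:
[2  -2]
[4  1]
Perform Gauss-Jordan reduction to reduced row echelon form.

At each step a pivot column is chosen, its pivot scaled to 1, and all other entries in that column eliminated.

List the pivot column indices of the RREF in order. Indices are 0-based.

pivot columns: 0, 1

[1] R0 /= 2  ⇒  (1, -1)
     R1 -= 4·R0  ⇒  (0, 5)
[2] R1 /= 5  ⇒  (0, 1)
     R0 -= -1·R1  ⇒  (1, 0)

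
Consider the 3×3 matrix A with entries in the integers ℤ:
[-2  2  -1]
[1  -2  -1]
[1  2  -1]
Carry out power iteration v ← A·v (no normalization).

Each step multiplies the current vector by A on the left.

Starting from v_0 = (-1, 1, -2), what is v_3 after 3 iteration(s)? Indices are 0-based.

v_0 = (-1, 1, -2).
v_1 = A·v_0 = (6, -1, 3).
v_2 = A·v_1 = (-17, 5, 1).
v_3 = A·v_2 = (43, -28, -8).

v_3 = (43, -28, -8)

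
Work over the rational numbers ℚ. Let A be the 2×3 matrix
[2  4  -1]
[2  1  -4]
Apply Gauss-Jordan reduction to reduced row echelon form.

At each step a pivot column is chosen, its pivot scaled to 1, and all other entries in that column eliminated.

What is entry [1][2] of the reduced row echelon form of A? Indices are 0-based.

step 1: normalize row 0 (÷2) = (1, 2, -1/2)
  row 1: subtract 2×row0 = (0, -3, -3)
step 2: normalize row 1 (÷-3) = (0, 1, 1)
  row 0: subtract 2×row1 = (1, 0, -5/2)

M[1][2] = 1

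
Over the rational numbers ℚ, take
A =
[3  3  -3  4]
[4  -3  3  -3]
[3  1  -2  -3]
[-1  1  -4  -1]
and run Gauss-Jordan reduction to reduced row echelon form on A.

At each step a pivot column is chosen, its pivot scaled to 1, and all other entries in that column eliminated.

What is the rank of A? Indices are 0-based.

rank = 4

pivot(0,0)=3: scale R0 → (1, 1, -1, 4/3)
  clear (1,0): R1 −= (4)R0 → (0, -7, 7, -25/3)
  clear (2,0): R2 −= (3)R0 → (0, -2, 1, -7)
  clear (3,0): R3 −= (-1)R0 → (0, 2, -5, 1/3)
pivot(1,1)=-7: scale R1 → (0, 1, -1, 25/21)
  clear (0,1): R0 −= (1)R1 → (1, 0, 0, 1/7)
  clear (2,1): R2 −= (-2)R1 → (0, 0, -1, -97/21)
  clear (3,1): R3 −= (2)R1 → (0, 0, -3, -43/21)
pivot(2,2)=-1: scale R2 → (0, 0, 1, 97/21)
  clear (1,2): R1 −= (-1)R2 → (0, 1, 0, 122/21)
  clear (3,2): R3 −= (-3)R2 → (0, 0, 0, 248/21)
pivot(3,3)=248/21: scale R3 → (0, 0, 0, 1)
  clear (0,3): R0 −= (1/7)R3 → (1, 0, 0, 0)
  clear (1,3): R1 −= (122/21)R3 → (0, 1, 0, 0)
  clear (2,3): R2 −= (97/21)R3 → (0, 0, 1, 0)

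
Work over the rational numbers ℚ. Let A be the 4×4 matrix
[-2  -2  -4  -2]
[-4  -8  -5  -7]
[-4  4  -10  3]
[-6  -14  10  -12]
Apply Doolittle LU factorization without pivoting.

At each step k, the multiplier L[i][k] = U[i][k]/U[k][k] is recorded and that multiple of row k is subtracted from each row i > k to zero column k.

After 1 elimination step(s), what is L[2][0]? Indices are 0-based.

k=0: U[0][0]=-2
  eliminate (1,0): mult=2, new row 1: (0, -4, 3, -3); set L[1][0]=2
  eliminate (2,0): mult=2, new row 2: (0, 8, -2, 7); set L[2][0]=2
  eliminate (3,0): mult=3, new row 3: (0, -8, 22, -6); set L[3][0]=3

L[2][0] = 2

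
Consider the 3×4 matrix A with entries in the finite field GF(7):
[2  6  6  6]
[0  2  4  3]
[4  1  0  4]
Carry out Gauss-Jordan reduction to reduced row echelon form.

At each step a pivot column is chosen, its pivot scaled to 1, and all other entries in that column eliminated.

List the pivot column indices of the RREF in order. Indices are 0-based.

pivot columns: 0, 1, 2

step 1: normalize row 0 (÷2) = (1, 3, 3, 3)
  row 2: subtract 4×row0 = (0, 3, 2, 6)
step 2: normalize row 1 (÷2) = (0, 1, 2, 5)
  row 0: subtract 3×row1 = (1, 0, 4, 2)
  row 2: subtract 3×row1 = (0, 0, 3, 5)
step 3: normalize row 2 (÷3) = (0, 0, 1, 4)
  row 0: subtract 4×row2 = (1, 0, 0, 0)
  row 1: subtract 2×row2 = (0, 1, 0, 4)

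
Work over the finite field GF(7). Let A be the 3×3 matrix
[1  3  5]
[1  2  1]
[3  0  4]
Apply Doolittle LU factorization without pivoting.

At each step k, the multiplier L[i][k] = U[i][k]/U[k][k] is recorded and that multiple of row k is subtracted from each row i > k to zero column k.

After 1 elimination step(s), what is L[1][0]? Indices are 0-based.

L[1][0] = 1

[col 0] pivot 1
  R1 -= 1*R0 → (0, 6, 3)  (L[1][0] := 1)
  R2 -= 3*R0 → (0, 5, 3)  (L[2][0] := 3)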